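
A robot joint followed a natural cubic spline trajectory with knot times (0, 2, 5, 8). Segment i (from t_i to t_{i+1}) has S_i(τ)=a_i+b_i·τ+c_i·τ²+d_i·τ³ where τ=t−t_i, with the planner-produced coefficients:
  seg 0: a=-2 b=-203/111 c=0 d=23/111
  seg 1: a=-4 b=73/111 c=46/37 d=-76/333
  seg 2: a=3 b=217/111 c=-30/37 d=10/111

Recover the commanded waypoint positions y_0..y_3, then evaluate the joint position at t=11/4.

y_0=-2 y_1=-4 y_2=3 y_3=4
S(11/4) = -1719/592

y_0 = S_0(0) = a_0 = -2
y_1 = S_1(0) = a_1 = -4
y_2 = S_2(0) = a_2 = 3
y_3 = S_2(3) = 4
t_q=11/4 is in segment 1 (τ=3/4); S_1(τ)=-1719/592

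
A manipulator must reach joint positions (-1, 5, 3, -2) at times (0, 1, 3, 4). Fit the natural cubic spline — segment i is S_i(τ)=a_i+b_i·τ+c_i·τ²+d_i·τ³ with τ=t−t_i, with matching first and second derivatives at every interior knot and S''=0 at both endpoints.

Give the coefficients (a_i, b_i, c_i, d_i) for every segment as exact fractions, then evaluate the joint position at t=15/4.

  seg 0: a=-1 b=113/16 c=0 d=-17/16
  seg 1: a=5 b=31/8 c=-51/16 d=3/8
  seg 2: a=3 b=-35/8 c=-15/16 d=5/16
S(15/4) = -693/1024

Δ: Δ0=6, Δ1=-1, Δ2=-5
row 1: diag=6, rhs=-42; c'=1/3, d'=-7
row 2: denom=6−2·1/3=16/3; d'=(-24−2·-7)/(16/3)=-15/8
back: M2=-15/8
back: M1=-7−1/3·-15/8=-51/8
M: M0=0, M1=-51/8, M2=-15/8, M3=0
seg 0: a=-1, c=M0/2=0, d=(M1−M0)/(6·1)=-17/16, b=Δ0−h0·(2M0+M1)/6=113/16
seg 1: a=5, c=M1/2=-51/16, d=(M2−M1)/(6·2)=3/8, b=Δ1−h1·(2M1+M2)/6=31/8
seg 2: a=3, c=M2/2=-15/16, d=(M3−M2)/(6·1)=5/16, b=Δ2−h2·(2M2+M3)/6=-35/8
t_q=15/4 → seg 2, τ=3/4; S=3+-35/8·τ+-15/16·τ²+5/16·τ³=-693/1024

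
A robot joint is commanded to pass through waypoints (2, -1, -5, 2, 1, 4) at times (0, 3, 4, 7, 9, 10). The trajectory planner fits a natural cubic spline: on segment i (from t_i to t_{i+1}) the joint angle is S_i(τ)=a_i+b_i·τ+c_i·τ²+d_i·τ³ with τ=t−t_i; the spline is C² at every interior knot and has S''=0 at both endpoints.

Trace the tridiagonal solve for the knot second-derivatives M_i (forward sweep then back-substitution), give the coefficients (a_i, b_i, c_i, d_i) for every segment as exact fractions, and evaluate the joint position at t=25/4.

Δ: Δ0=-1, Δ1=-4, Δ2=7/3, Δ3=-1/2, Δ4=3
row 1: diag=8, rhs=-18; c'=1/8, d'=-9/4
row 2: denom=8−1·1/8=63/8; d'=(38−1·-9/4)/(63/8)=46/9
row 3: denom=10−3·8/21=62/7; d'=(-17−3·46/9)/(62/7)=-679/186
row 4: denom=6−2·7/31=172/31; d'=(21−2·-679/186)/(172/31)=658/129
back: M4=658/129
back: M3=-679/186−7/31·658/129=-413/86
back: M2=46/9−8/21·-413/86=2686/387
back: M1=-9/4−1/8·2686/387=-2413/774
M: M0=0, M1=-2413/774, M2=2686/387, M3=-413/86, M4=658/129, M5=0
seg 0: a=2, c=M0/2=0, d=(M1−M0)/(6·3)=-2413/13932, b=Δ0−h0·(2M0+M1)/6=865/1548
seg 1: a=-1, c=M1/2=-2413/1548, d=(M2−M1)/(6·1)=865/516, b=Δ1−h1·(2M1+M2)/6=-3187/774
seg 2: a=-5, c=M2/2=1343/387, d=(M3−M2)/(6·3)=-9089/13932, b=Δ2−h2·(2M2+M3)/6=-3415/1548
seg 3: a=2, c=M3/2=-413/172, d=(M4−M3)/(6·2)=2555/3096, b=Δ3−h3·(2M3+M4)/6=775/774
seg 4: a=1, c=M4/2=329/129, d=(M5−M4)/(6·1)=-329/387, b=Δ4−h4·(2M4+M5)/6=503/387
t_q=25/4 → seg 2, τ=9/4; S=-5+-3415/1548·τ+1343/387·τ²+-9089/13932·τ³=1911/11008

  seg 0: a=2 b=865/1548 c=0 d=-2413/13932
  seg 1: a=-1 b=-3187/774 c=-2413/1548 d=865/516
  seg 2: a=-5 b=-3415/1548 c=1343/387 d=-9089/13932
  seg 3: a=2 b=775/774 c=-413/172 d=2555/3096
  seg 4: a=1 b=503/387 c=329/129 d=-329/387
S(25/4) = 1911/11008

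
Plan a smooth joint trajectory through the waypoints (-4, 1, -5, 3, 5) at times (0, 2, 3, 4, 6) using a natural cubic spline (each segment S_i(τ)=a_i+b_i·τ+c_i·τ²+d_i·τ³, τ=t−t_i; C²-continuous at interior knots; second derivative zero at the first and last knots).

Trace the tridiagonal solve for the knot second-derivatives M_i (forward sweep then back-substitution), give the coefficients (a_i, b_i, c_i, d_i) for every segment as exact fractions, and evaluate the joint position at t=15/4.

Δ: Δ0=5/2, Δ1=-6, Δ2=8, Δ3=1
row 1: diag=6, rhs=-51; c'=1/6, d'=-17/2
row 2: denom=4−1·1/6=23/6; d'=(84−1·-17/2)/(23/6)=555/23
row 3: denom=6−1·6/23=132/23; d'=(-42−1·555/23)/(132/23)=-507/44
back: M3=-507/44
back: M2=555/23−6/23·-507/44=597/22
back: M1=-17/2−1/6·597/22=-573/44
M: M0=0, M1=-573/44, M2=597/22, M3=-507/44, M4=0
seg 0: a=-4, c=M0/2=0, d=(M1−M0)/(6·2)=-191/176, b=Δ0−h0·(2M0+M1)/6=301/44
seg 1: a=1, c=M1/2=-573/88, d=(M2−M1)/(6·1)=589/88, b=Δ1−h1·(2M1+M2)/6=-68/11
seg 2: a=-5, c=M2/2=597/44, d=(M3−M2)/(6·1)=-567/88, b=Δ2−h2·(2M2+M3)/6=7/8
seg 3: a=3, c=M3/2=-507/88, d=(M4−M3)/(6·2)=169/176, b=Δ3−h3·(2M3+M4)/6=191/22
t_q=15/4 → seg 2, τ=3/4; S=-5+7/8·τ+597/44·τ²+-567/88·τ³=3211/5632

  seg 0: a=-4 b=301/44 c=0 d=-191/176
  seg 1: a=1 b=-68/11 c=-573/88 d=589/88
  seg 2: a=-5 b=7/8 c=597/44 d=-567/88
  seg 3: a=3 b=191/22 c=-507/88 d=169/176
S(15/4) = 3211/5632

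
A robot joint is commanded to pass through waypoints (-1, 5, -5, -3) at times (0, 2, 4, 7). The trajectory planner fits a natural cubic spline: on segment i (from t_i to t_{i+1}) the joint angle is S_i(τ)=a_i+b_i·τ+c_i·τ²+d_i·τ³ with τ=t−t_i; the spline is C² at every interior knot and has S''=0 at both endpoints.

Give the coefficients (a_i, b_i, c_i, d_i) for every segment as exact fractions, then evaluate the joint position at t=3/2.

Δ: Δ0=3, Δ1=-5, Δ2=2/3
row 1: diag=8, rhs=-48; c'=1/4, d'=-6
row 2: denom=10−2·1/4=19/2; d'=(34−2·-6)/(19/2)=92/19
back: M2=92/19
back: M1=-6−1/4·92/19=-137/19
M: M0=0, M1=-137/19, M2=92/19, M3=0
seg 0: a=-1, c=M0/2=0, d=(M1−M0)/(6·2)=-137/228, b=Δ0−h0·(2M0+M1)/6=308/57
seg 1: a=5, c=M1/2=-137/38, d=(M2−M1)/(6·2)=229/228, b=Δ1−h1·(2M1+M2)/6=-103/57
seg 2: a=-5, c=M2/2=46/19, d=(M3−M2)/(6·3)=-46/171, b=Δ2−h2·(2M2+M3)/6=-238/57
t_q=3/2 → seg 0, τ=3/2; S=-1+308/57·τ+0·τ²+-137/228·τ³=3087/608

  seg 0: a=-1 b=308/57 c=0 d=-137/228
  seg 1: a=5 b=-103/57 c=-137/38 d=229/228
  seg 2: a=-5 b=-238/57 c=46/19 d=-46/171
S(3/2) = 3087/608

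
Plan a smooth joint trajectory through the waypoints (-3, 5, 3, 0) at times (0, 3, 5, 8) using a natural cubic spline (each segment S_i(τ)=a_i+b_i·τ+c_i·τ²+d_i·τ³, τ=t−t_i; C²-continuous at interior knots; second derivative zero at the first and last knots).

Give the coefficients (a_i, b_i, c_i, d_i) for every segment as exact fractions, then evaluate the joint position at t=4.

Δ: Δ0=8/3, Δ1=-1, Δ2=-1
row 1: diag=10, rhs=-22; c'=1/5, d'=-11/5
row 2: denom=10−2·1/5=48/5; d'=(0−2·-11/5)/(48/5)=11/24
back: M2=11/24
back: M1=-11/5−1/5·11/24=-55/24
M: M0=0, M1=-55/24, M2=11/24, M3=0
seg 0: a=-3, c=M0/2=0, d=(M1−M0)/(6·3)=-55/432, b=Δ0−h0·(2M0+M1)/6=61/16
seg 1: a=5, c=M1/2=-55/48, d=(M2−M1)/(6·2)=11/48, b=Δ1−h1·(2M1+M2)/6=3/8
seg 2: a=3, c=M2/2=11/48, d=(M3−M2)/(6·3)=-11/432, b=Δ2−h2·(2M2+M3)/6=-35/24
t_q=4 → seg 1, τ=1; S=5+3/8·τ+-55/48·τ²+11/48·τ³=107/24

  seg 0: a=-3 b=61/16 c=0 d=-55/432
  seg 1: a=5 b=3/8 c=-55/48 d=11/48
  seg 2: a=3 b=-35/24 c=11/48 d=-11/432
S(4) = 107/24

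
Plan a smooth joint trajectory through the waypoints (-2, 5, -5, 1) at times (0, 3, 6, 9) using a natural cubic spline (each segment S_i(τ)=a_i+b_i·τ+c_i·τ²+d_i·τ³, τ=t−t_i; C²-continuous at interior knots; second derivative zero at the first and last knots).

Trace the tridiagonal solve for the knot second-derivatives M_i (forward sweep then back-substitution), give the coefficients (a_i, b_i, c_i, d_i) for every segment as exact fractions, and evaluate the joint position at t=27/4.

  seg 0: a=-2 b=21/5 c=0 d=-28/135
  seg 1: a=5 b=-7/5 c=-28/15 d=11/27
  seg 2: a=-5 b=-8/5 c=9/5 d=-1/5
S(27/4) = -1687/320

Δ: Δ0=7/3, Δ1=-10/3, Δ2=2
row 1: diag=12, rhs=-34; c'=1/4, d'=-17/6
row 2: denom=12−3·1/4=45/4; d'=(32−3·-17/6)/(45/4)=18/5
back: M2=18/5
back: M1=-17/6−1/4·18/5=-56/15
M: M0=0, M1=-56/15, M2=18/5, M3=0
seg 0: a=-2, c=M0/2=0, d=(M1−M0)/(6·3)=-28/135, b=Δ0−h0·(2M0+M1)/6=21/5
seg 1: a=5, c=M1/2=-28/15, d=(M2−M1)/(6·3)=11/27, b=Δ1−h1·(2M1+M2)/6=-7/5
seg 2: a=-5, c=M2/2=9/5, d=(M3−M2)/(6·3)=-1/5, b=Δ2−h2·(2M2+M3)/6=-8/5
t_q=27/4 → seg 2, τ=3/4; S=-5+-8/5·τ+9/5·τ²+-1/5·τ³=-1687/320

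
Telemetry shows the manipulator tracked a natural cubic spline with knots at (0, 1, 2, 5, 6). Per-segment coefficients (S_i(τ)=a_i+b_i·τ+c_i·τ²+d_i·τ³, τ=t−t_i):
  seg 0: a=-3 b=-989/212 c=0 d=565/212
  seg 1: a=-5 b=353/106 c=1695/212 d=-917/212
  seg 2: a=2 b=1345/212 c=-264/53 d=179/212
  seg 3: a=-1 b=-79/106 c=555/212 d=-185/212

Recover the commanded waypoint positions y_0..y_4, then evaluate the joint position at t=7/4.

y_0 = S_0(0) = a_0 = -3
y_1 = S_1(0) = a_1 = -5
y_2 = S_2(0) = a_2 = 2
y_3 = S_3(0) = a_3 = -1
y_4 = S_3(1) = 0
t_q=7/4 is in segment 1 (τ=3/4); S_1(τ)=2309/13568

y_0=-3 y_1=-5 y_2=2 y_3=-1 y_4=0
S(7/4) = 2309/13568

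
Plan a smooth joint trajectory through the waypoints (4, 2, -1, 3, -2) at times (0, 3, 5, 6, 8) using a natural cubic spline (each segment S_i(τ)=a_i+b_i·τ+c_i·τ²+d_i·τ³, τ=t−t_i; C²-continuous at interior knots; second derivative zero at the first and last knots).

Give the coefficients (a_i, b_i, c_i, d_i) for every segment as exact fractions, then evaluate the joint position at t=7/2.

Δ: Δ0=-2/3, Δ1=-3/2, Δ2=4, Δ3=-5/2
row 1: diag=10, rhs=-5; c'=1/5, d'=-1/2
row 2: denom=6−2·1/5=28/5; d'=(33−2·-1/2)/(28/5)=85/14
row 3: denom=6−1·5/28=163/28; d'=(-39−1·85/14)/(163/28)=-1262/163
back: M3=-1262/163
back: M2=85/14−5/28·-1262/163=1215/163
back: M1=-1/2−1/5·1215/163=-649/326
M: M0=0, M1=-649/326, M2=1215/163, M3=-1262/163, M4=0
seg 0: a=4, c=M0/2=0, d=(M1−M0)/(6·3)=-649/5868, b=Δ0−h0·(2M0+M1)/6=643/1956
seg 1: a=2, c=M1/2=-649/652, d=(M2−M1)/(6·2)=3079/3912, b=Δ1−h1·(2M1+M2)/6=-2599/978
seg 2: a=-1, c=M2/2=1215/326, d=(M3−M2)/(6·1)=-2477/978, b=Δ2−h2·(2M2+M3)/6=1372/489
seg 3: a=3, c=M3/2=-631/163, d=(M4−M3)/(6·2)=631/978, b=Δ3−h3·(2M3+M4)/6=2603/978
t_q=7/2 → seg 1, τ=1/2; S=2+-2599/978·τ+-649/652·τ²+3079/3912·τ³=5433/10432

  seg 0: a=4 b=643/1956 c=0 d=-649/5868
  seg 1: a=2 b=-2599/978 c=-649/652 d=3079/3912
  seg 2: a=-1 b=1372/489 c=1215/326 d=-2477/978
  seg 3: a=3 b=2603/978 c=-631/163 d=631/978
S(7/2) = 5433/10432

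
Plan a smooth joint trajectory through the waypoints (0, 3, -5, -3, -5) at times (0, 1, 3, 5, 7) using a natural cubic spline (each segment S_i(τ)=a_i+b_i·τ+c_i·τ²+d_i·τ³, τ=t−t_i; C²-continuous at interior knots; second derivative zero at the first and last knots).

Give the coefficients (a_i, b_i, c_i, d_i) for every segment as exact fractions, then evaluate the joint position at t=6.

  seg 0: a=0 b=373/82 c=0 d=-127/82
  seg 1: a=3 b=-4/41 c=-381/82 d=221/164
  seg 2: a=-5 b=-103/41 c=141/41 d=-69/82
  seg 3: a=-3 b=47/41 c=-66/41 d=11/41
S(6) = -131/41

Δ: Δ0=3, Δ1=-4, Δ2=1, Δ3=-1
row 1: diag=6, rhs=-42; c'=1/3, d'=-7
row 2: denom=8−2·1/3=22/3; d'=(30−2·-7)/(22/3)=6
row 3: denom=8−2·3/11=82/11; d'=(-12−2·6)/(82/11)=-132/41
back: M3=-132/41
back: M2=6−3/11·-132/41=282/41
back: M1=-7−1/3·282/41=-381/41
M: M0=0, M1=-381/41, M2=282/41, M3=-132/41, M4=0
seg 0: a=0, c=M0/2=0, d=(M1−M0)/(6·1)=-127/82, b=Δ0−h0·(2M0+M1)/6=373/82
seg 1: a=3, c=M1/2=-381/82, d=(M2−M1)/(6·2)=221/164, b=Δ1−h1·(2M1+M2)/6=-4/41
seg 2: a=-5, c=M2/2=141/41, d=(M3−M2)/(6·2)=-69/82, b=Δ2−h2·(2M2+M3)/6=-103/41
seg 3: a=-3, c=M3/2=-66/41, d=(M4−M3)/(6·2)=11/41, b=Δ3−h3·(2M3+M4)/6=47/41
t_q=6 → seg 3, τ=1; S=-3+47/41·τ+-66/41·τ²+11/41·τ³=-131/41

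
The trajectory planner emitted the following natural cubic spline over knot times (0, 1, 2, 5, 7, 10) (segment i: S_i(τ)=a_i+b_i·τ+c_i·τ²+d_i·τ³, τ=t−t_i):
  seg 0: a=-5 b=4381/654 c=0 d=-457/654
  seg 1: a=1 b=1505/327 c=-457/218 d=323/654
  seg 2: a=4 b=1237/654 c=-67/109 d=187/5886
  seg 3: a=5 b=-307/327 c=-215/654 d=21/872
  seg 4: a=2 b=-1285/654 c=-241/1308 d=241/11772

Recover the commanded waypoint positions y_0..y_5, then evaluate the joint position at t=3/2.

y_0=-5 y_1=1 y_2=4 y_3=5 y_4=2 y_5=-5
S(3/2) = 4951/1744

y_0 = S_0(0) = a_0 = -5
y_1 = S_1(0) = a_1 = 1
y_2 = S_2(0) = a_2 = 4
y_3 = S_3(0) = a_3 = 5
y_4 = S_4(0) = a_4 = 2
y_5 = S_4(3) = -5
t_q=3/2 is in segment 1 (τ=1/2); S_1(τ)=4951/1744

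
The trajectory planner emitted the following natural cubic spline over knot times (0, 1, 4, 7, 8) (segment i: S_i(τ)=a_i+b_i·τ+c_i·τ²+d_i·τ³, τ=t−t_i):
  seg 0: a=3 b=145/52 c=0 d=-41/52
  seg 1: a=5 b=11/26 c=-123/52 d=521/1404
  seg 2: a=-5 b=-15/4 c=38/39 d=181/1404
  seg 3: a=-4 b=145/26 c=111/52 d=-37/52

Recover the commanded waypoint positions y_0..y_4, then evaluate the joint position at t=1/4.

y_0 = S_0(0) = a_0 = 3
y_1 = S_1(0) = a_1 = 5
y_2 = S_2(0) = a_2 = -5
y_3 = S_3(0) = a_3 = -4
y_4 = S_3(1) = 3
t_q=1/4 is in segment 0 (τ=1/4); S_0(τ)=12263/3328

y_0=3 y_1=5 y_2=-5 y_3=-4 y_4=3
S(1/4) = 12263/3328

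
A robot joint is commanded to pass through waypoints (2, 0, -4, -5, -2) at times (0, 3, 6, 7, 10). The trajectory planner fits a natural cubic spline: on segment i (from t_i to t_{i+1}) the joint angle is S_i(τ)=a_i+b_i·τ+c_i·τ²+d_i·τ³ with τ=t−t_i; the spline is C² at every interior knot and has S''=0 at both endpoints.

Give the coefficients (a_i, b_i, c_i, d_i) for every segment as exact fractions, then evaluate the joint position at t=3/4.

Δ: Δ0=-2/3, Δ1=-4/3, Δ2=-1, Δ3=1
row 1: diag=12, rhs=-4; c'=1/4, d'=-1/3
row 2: denom=8−3·1/4=29/4; d'=(2−3·-1/3)/(29/4)=12/29
row 3: denom=8−1·4/29=228/29; d'=(12−1·12/29)/(228/29)=28/19
back: M3=28/19
back: M2=12/29−4/29·28/19=4/19
back: M1=-1/3−1/4·4/19=-22/57
M: M0=0, M1=-22/57, M2=4/19, M3=28/19, M4=0
seg 0: a=2, c=M0/2=0, d=(M1−M0)/(6·3)=-11/513, b=Δ0−h0·(2M0+M1)/6=-9/19
seg 1: a=0, c=M1/2=-11/57, d=(M2−M1)/(6·3)=17/513, b=Δ1−h1·(2M1+M2)/6=-20/19
seg 2: a=-4, c=M2/2=2/19, d=(M3−M2)/(6·1)=4/19, b=Δ2−h2·(2M2+M3)/6=-25/19
seg 3: a=-5, c=M3/2=14/19, d=(M4−M3)/(6·3)=-14/171, b=Δ3−h3·(2M3+M4)/6=-9/19
t_q=3/4 → seg 0, τ=3/4; S=2+-9/19·τ+0·τ²+-11/513·τ³=1989/1216

  seg 0: a=2 b=-9/19 c=0 d=-11/513
  seg 1: a=0 b=-20/19 c=-11/57 d=17/513
  seg 2: a=-4 b=-25/19 c=2/19 d=4/19
  seg 3: a=-5 b=-9/19 c=14/19 d=-14/171
S(3/4) = 1989/1216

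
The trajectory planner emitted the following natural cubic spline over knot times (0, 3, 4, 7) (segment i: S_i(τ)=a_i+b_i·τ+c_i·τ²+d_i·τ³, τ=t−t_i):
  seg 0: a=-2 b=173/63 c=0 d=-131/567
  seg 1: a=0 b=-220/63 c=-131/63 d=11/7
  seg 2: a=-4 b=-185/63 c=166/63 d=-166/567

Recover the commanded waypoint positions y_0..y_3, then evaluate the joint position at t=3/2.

y_0 = S_0(0) = a_0 = -2
y_1 = S_1(0) = a_1 = 0
y_2 = S_2(0) = a_2 = -4
y_3 = S_2(3) = 3
t_q=3/2 is in segment 0 (τ=3/2); S_0(τ)=75/56

y_0=-2 y_1=0 y_2=-4 y_3=3
S(3/2) = 75/56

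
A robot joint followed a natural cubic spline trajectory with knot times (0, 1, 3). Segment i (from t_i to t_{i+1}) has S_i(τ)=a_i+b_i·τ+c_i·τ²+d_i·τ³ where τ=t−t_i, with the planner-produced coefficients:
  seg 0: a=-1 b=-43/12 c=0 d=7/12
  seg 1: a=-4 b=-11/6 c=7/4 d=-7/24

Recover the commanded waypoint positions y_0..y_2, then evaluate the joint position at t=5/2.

y_0=-1 y_1=-4 y_2=-3
S(5/2) = -243/64

y_0 = S_0(0) = a_0 = -1
y_1 = S_1(0) = a_1 = -4
y_2 = S_1(2) = -3
t_q=5/2 is in segment 1 (τ=3/2); S_1(τ)=-243/64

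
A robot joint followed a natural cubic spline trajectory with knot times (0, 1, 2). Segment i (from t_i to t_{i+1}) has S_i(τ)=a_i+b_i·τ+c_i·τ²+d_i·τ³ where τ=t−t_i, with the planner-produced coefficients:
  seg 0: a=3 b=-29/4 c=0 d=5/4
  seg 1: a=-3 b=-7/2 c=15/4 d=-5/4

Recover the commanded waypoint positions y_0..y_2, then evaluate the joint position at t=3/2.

y_0 = S_0(0) = a_0 = 3
y_1 = S_1(0) = a_1 = -3
y_2 = S_1(1) = -4
t_q=3/2 is in segment 1 (τ=1/2); S_1(τ)=-127/32

y_0=3 y_1=-3 y_2=-4
S(3/2) = -127/32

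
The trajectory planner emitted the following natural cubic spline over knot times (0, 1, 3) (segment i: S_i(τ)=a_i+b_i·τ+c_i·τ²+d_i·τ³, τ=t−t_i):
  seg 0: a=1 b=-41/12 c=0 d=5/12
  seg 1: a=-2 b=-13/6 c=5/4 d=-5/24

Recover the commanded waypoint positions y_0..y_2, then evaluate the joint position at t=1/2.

y_0=1 y_1=-2 y_2=-3
S(1/2) = -21/32

y_0 = S_0(0) = a_0 = 1
y_1 = S_1(0) = a_1 = -2
y_2 = S_1(2) = -3
t_q=1/2 is in segment 0 (τ=1/2); S_0(τ)=-21/32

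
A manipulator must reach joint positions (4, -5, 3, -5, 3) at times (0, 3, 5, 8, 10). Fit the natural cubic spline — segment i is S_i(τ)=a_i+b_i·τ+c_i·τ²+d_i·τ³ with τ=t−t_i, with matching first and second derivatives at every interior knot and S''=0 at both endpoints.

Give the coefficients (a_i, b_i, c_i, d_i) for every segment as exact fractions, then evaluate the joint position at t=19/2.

Δ: Δ0=-3, Δ1=4, Δ2=-8/3, Δ3=4
row 1: diag=10, rhs=42; c'=1/5, d'=21/5
row 2: denom=10−2·1/5=48/5; d'=(-40−2·21/5)/(48/5)=-121/24
row 3: denom=10−3·5/16=145/16; d'=(40−3·-121/24)/(145/16)=882/145
back: M3=882/145
back: M2=-121/24−5/16·882/145=-604/87
back: M1=21/5−1/5·-604/87=2431/435
M: M0=0, M1=2431/435, M2=-604/87, M3=882/145, M4=0
seg 0: a=4, c=M0/2=0, d=(M1−M0)/(6·3)=2431/7830, b=Δ0−h0·(2M0+M1)/6=-5041/870
seg 1: a=-5, c=M1/2=2431/870, d=(M2−M1)/(6·2)=-1817/1740, b=Δ1−h1·(2M1+M2)/6=1126/435
seg 2: a=3, c=M2/2=-302/87, d=(M3−M2)/(6·3)=2833/3915, b=Δ2−h2·(2M2+M3)/6=179/145
seg 3: a=-5, c=M3/2=441/145, d=(M4−M3)/(6·2)=-147/290, b=Δ3−h3·(2M3+M4)/6=-8/145
t_q=19/2 → seg 3, τ=3/2; S=-5+-8/145·τ+441/145·τ²+-147/290·τ³=23/464

  seg 0: a=4 b=-5041/870 c=0 d=2431/7830
  seg 1: a=-5 b=1126/435 c=2431/870 d=-1817/1740
  seg 2: a=3 b=179/145 c=-302/87 d=2833/3915
  seg 3: a=-5 b=-8/145 c=441/145 d=-147/290
S(19/2) = 23/464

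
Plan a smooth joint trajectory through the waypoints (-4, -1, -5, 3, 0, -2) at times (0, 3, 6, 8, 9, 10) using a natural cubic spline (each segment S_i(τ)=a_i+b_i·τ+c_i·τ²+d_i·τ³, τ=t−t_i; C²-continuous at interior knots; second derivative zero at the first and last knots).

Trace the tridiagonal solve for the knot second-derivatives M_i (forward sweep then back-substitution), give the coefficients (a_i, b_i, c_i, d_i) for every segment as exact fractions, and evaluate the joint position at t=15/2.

  seg 0: a=-4 b=5485/2361 c=0 d=-3124/21249
  seg 1: a=-1 b=-3887/2361 c=-3124/2361 d=10111/21249
  seg 2: a=-5 b=7702/2361 c=2329/787 d=-3058/2361
  seg 3: a=3 b=-1046/2361 c=-3787/787 d=5324/2361
  seg 4: a=0 b=-7796/2361 c=1537/787 d=-1537/2361
S(15/2) = 1716/787

Δ: Δ0=1, Δ1=-4/3, Δ2=4, Δ3=-3, Δ4=-2
row 1: diag=12, rhs=-14; c'=1/4, d'=-7/6
row 2: denom=10−3·1/4=37/4; d'=(32−3·-7/6)/(37/4)=142/37
row 3: denom=6−2·8/37=206/37; d'=(-42−2·142/37)/(206/37)=-919/103
row 4: denom=4−1·37/206=787/206; d'=(6−1·-919/103)/(787/206)=3074/787
back: M4=3074/787
back: M3=-919/103−37/206·3074/787=-7574/787
back: M2=142/37−8/37·-7574/787=4658/787
back: M1=-7/6−1/4·4658/787=-6248/2361
M: M0=0, M1=-6248/2361, M2=4658/787, M3=-7574/787, M4=3074/787, M5=0
seg 0: a=-4, c=M0/2=0, d=(M1−M0)/(6·3)=-3124/21249, b=Δ0−h0·(2M0+M1)/6=5485/2361
seg 1: a=-1, c=M1/2=-3124/2361, d=(M2−M1)/(6·3)=10111/21249, b=Δ1−h1·(2M1+M2)/6=-3887/2361
seg 2: a=-5, c=M2/2=2329/787, d=(M3−M2)/(6·2)=-3058/2361, b=Δ2−h2·(2M2+M3)/6=7702/2361
seg 3: a=3, c=M3/2=-3787/787, d=(M4−M3)/(6·1)=5324/2361, b=Δ3−h3·(2M3+M4)/6=-1046/2361
seg 4: a=0, c=M4/2=1537/787, d=(M5−M4)/(6·1)=-1537/2361, b=Δ4−h4·(2M4+M5)/6=-7796/2361
t_q=15/2 → seg 2, τ=3/2; S=-5+7702/2361·τ+2329/787·τ²+-3058/2361·τ³=1716/787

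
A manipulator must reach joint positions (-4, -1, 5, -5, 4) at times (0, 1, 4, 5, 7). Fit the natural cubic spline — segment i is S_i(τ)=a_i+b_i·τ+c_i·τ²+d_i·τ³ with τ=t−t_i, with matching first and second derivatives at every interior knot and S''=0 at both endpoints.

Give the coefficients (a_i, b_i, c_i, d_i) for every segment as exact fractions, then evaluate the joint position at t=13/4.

  seg 0: a=-4 b=1507/644 c=0 d=425/644
  seg 1: a=-1 b=1391/322 c=1275/644 d=-591/644
  seg 2: a=5 b=-5525/644 c=-1011/161 d=447/92
  seg 3: a=-5 b=-2113/322 c=5343/644 d=-1781/1288
S(13/4) = 341653/41216

Δ: Δ0=3, Δ1=2, Δ2=-10, Δ3=9/2
row 1: diag=8, rhs=-6; c'=3/8, d'=-3/4
row 2: denom=8−3·3/8=55/8; d'=(-72−3·-3/4)/(55/8)=-558/55
row 3: denom=6−1·8/55=322/55; d'=(87−1·-558/55)/(322/55)=5343/322
back: M3=5343/322
back: M2=-558/55−8/55·5343/322=-2022/161
back: M1=-3/4−3/8·-2022/161=1275/322
M: M0=0, M1=1275/322, M2=-2022/161, M3=5343/322, M4=0
seg 0: a=-4, c=M0/2=0, d=(M1−M0)/(6·1)=425/644, b=Δ0−h0·(2M0+M1)/6=1507/644
seg 1: a=-1, c=M1/2=1275/644, d=(M2−M1)/(6·3)=-591/644, b=Δ1−h1·(2M1+M2)/6=1391/322
seg 2: a=5, c=M2/2=-1011/161, d=(M3−M2)/(6·1)=447/92, b=Δ2−h2·(2M2+M3)/6=-5525/644
seg 3: a=-5, c=M3/2=5343/644, d=(M4−M3)/(6·2)=-1781/1288, b=Δ3−h3·(2M3+M4)/6=-2113/322
t_q=13/4 → seg 1, τ=9/4; S=-1+1391/322·τ+1275/644·τ²+-591/644·τ³=341653/41216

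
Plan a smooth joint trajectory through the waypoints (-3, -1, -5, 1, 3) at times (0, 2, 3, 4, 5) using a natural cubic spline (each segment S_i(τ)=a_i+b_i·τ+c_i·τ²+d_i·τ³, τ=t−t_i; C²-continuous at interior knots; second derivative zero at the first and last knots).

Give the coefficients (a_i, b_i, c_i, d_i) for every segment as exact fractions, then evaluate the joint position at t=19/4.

  seg 0: a=-3 b=162/43 c=0 d=-119/172
  seg 1: a=-1 b=-195/43 c=-357/86 d=403/86
  seg 2: a=-5 b=105/86 c=426/43 d=-441/86
  seg 3: a=1 b=243/43 c=-471/86 d=157/86
S(19/4) = 16115/5504

Δ: Δ0=1, Δ1=-4, Δ2=6, Δ3=2
row 1: diag=6, rhs=-30; c'=1/6, d'=-5
row 2: denom=4−1·1/6=23/6; d'=(60−1·-5)/(23/6)=390/23
row 3: denom=4−1·6/23=86/23; d'=(-24−1·390/23)/(86/23)=-471/43
back: M3=-471/43
back: M2=390/23−6/23·-471/43=852/43
back: M1=-5−1/6·852/43=-357/43
M: M0=0, M1=-357/43, M2=852/43, M3=-471/43, M4=0
seg 0: a=-3, c=M0/2=0, d=(M1−M0)/(6·2)=-119/172, b=Δ0−h0·(2M0+M1)/6=162/43
seg 1: a=-1, c=M1/2=-357/86, d=(M2−M1)/(6·1)=403/86, b=Δ1−h1·(2M1+M2)/6=-195/43
seg 2: a=-5, c=M2/2=426/43, d=(M3−M2)/(6·1)=-441/86, b=Δ2−h2·(2M2+M3)/6=105/86
seg 3: a=1, c=M3/2=-471/86, d=(M4−M3)/(6·1)=157/86, b=Δ3−h3·(2M3+M4)/6=243/43
t_q=19/4 → seg 3, τ=3/4; S=1+243/43·τ+-471/86·τ²+157/86·τ³=16115/5504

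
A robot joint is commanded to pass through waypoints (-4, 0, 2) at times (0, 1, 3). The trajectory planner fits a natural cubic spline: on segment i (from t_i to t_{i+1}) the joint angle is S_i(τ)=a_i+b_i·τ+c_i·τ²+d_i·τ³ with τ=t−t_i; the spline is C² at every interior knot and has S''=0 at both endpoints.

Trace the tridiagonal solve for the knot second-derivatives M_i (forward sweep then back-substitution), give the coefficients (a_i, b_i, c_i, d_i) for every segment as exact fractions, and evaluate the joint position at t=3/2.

  seg 0: a=-4 b=9/2 c=0 d=-1/2
  seg 1: a=0 b=3 c=-3/2 d=1/4
S(3/2) = 37/32

Δ: Δ0=4, Δ1=1
row 1: diag=6, rhs=-18; c'=1/3, d'=-3
back: M1=-3
M: M0=0, M1=-3, M2=0
seg 0: a=-4, c=M0/2=0, d=(M1−M0)/(6·1)=-1/2, b=Δ0−h0·(2M0+M1)/6=9/2
seg 1: a=0, c=M1/2=-3/2, d=(M2−M1)/(6·2)=1/4, b=Δ1−h1·(2M1+M2)/6=3
t_q=3/2 → seg 1, τ=1/2; S=0+3·τ+-3/2·τ²+1/4·τ³=37/32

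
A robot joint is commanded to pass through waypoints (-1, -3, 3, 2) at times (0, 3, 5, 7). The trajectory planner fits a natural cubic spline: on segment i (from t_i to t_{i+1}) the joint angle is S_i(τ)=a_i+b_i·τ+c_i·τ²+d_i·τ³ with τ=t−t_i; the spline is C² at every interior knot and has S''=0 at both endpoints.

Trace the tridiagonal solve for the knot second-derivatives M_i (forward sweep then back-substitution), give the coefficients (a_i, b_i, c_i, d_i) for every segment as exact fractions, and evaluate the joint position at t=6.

  seg 0: a=-1 b=-479/228 c=0 d=109/684
  seg 1: a=-3 b=251/114 c=109/76 d=-59/114
  seg 2: a=3 b=197/114 c=-127/76 d=127/456
S(6) = 507/152

Δ: Δ0=-2/3, Δ1=3, Δ2=-1/2
row 1: diag=10, rhs=22; c'=1/5, d'=11/5
row 2: denom=8−2·1/5=38/5; d'=(-21−2·11/5)/(38/5)=-127/38
back: M2=-127/38
back: M1=11/5−1/5·-127/38=109/38
M: M0=0, M1=109/38, M2=-127/38, M3=0
seg 0: a=-1, c=M0/2=0, d=(M1−M0)/(6·3)=109/684, b=Δ0−h0·(2M0+M1)/6=-479/228
seg 1: a=-3, c=M1/2=109/76, d=(M2−M1)/(6·2)=-59/114, b=Δ1−h1·(2M1+M2)/6=251/114
seg 2: a=3, c=M2/2=-127/76, d=(M3−M2)/(6·2)=127/456, b=Δ2−h2·(2M2+M3)/6=197/114
t_q=6 → seg 2, τ=1; S=3+197/114·τ+-127/76·τ²+127/456·τ³=507/152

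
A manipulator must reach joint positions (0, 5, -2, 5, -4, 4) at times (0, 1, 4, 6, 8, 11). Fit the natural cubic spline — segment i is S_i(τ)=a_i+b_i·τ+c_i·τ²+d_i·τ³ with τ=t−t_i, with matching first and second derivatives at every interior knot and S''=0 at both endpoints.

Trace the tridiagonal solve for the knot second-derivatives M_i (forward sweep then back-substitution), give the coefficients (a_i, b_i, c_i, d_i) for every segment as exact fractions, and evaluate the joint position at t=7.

Δ: Δ0=5, Δ1=-7/3, Δ2=7/2, Δ3=-9/2, Δ4=8/3
row 1: diag=8, rhs=-44; c'=3/8, d'=-11/2
row 2: denom=10−3·3/8=71/8; d'=(35−3·-11/2)/(71/8)=412/71
row 3: denom=8−2·16/71=536/71; d'=(-48−2·412/71)/(536/71)=-529/67
row 4: denom=10−2·71/268=1269/134; d'=(43−2·-529/67)/(1269/134)=2626/423
back: M4=2626/423
back: M3=-529/67−71/268·2626/423=-8071/846
back: M2=412/71−16/71·-8071/846=3364/423
back: M1=-11/2−3/8·3364/423=-1196/141
M: M0=0, M1=-1196/141, M2=3364/423, M3=-8071/846, M4=2626/423, M5=0
seg 0: a=0, c=M0/2=0, d=(M1−M0)/(6·1)=-598/423, b=Δ0−h0·(2M0+M1)/6=2713/423
seg 1: a=5, c=M1/2=-598/141, d=(M2−M1)/(6·3)=3476/3807, b=Δ1−h1·(2M1+M2)/6=919/423
seg 2: a=-2, c=M2/2=1682/423, d=(M3−M2)/(6·2)=-4933/3384, b=Δ2−h2·(2M2+M3)/6=583/423
seg 3: a=5, c=M3/2=-8071/1692, d=(M4−M3)/(6·2)=4441/3384, b=Δ3−h3·(2M3+M4)/6=-59/282
seg 4: a=-4, c=M4/2=1313/423, d=(M5−M4)/(6·3)=-1313/3807, b=Δ4−h4·(2M4+M5)/6=-1498/423
t_q=7 → seg 3, τ=1; S=5+-59/282·τ+-8071/1692·τ²+4441/3384·τ³=4511/3384

  seg 0: a=0 b=2713/423 c=0 d=-598/423
  seg 1: a=5 b=919/423 c=-598/141 d=3476/3807
  seg 2: a=-2 b=583/423 c=1682/423 d=-4933/3384
  seg 3: a=5 b=-59/282 c=-8071/1692 d=4441/3384
  seg 4: a=-4 b=-1498/423 c=1313/423 d=-1313/3807
S(7) = 4511/3384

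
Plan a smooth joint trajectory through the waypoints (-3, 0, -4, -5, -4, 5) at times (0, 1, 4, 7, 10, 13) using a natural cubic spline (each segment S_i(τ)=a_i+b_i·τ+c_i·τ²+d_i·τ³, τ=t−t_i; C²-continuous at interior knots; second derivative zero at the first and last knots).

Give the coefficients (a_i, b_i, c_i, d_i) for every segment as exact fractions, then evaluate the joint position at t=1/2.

Δ: Δ0=3, Δ1=-4/3, Δ2=-1/3, Δ3=1/3, Δ4=3
row 1: diag=8, rhs=-26; c'=3/8, d'=-13/4
row 2: denom=12−3·3/8=87/8; d'=(6−3·-13/4)/(87/8)=42/29
row 3: denom=12−3·8/29=324/29; d'=(4−3·42/29)/(324/29)=-5/162
row 4: denom=12−3·29/108=403/36; d'=(16−3·-5/162)/(403/36)=1738/1209
back: M4=1738/1209
back: M3=-5/162−29/108·1738/1209=-168/403
back: M2=42/29−8/29·-168/403=630/403
back: M1=-13/4−3/8·630/403=-1546/403
M: M0=0, M1=-1546/403, M2=630/403, M3=-168/403, M4=1738/1209, M5=0
seg 0: a=-3, c=M0/2=0, d=(M1−M0)/(6·1)=-773/1209, b=Δ0−h0·(2M0+M1)/6=4400/1209
seg 1: a=0, c=M1/2=-773/403, d=(M2−M1)/(6·3)=1088/3627, b=Δ1−h1·(2M1+M2)/6=2081/1209
seg 2: a=-4, c=M2/2=315/403, d=(M3−M2)/(6·3)=-133/1209, b=Δ2−h2·(2M2+M3)/6=-157/93
seg 3: a=-5, c=M3/2=-84/403, d=(M4−M3)/(6·3)=1121/10881, b=Δ3−h3·(2M3+M4)/6=38/1209
seg 4: a=-4, c=M4/2=869/1209, d=(M5−M4)/(6·3)=-869/10881, b=Δ4−h4·(2M4+M5)/6=1889/1209
t_q=1/2 → seg 0, τ=1/2; S=-3+4400/1209·τ+0·τ²+-773/1209·τ³=-4063/3224

  seg 0: a=-3 b=4400/1209 c=0 d=-773/1209
  seg 1: a=0 b=2081/1209 c=-773/403 d=1088/3627
  seg 2: a=-4 b=-157/93 c=315/403 d=-133/1209
  seg 3: a=-5 b=38/1209 c=-84/403 d=1121/10881
  seg 4: a=-4 b=1889/1209 c=869/1209 d=-869/10881
S(1/2) = -4063/3224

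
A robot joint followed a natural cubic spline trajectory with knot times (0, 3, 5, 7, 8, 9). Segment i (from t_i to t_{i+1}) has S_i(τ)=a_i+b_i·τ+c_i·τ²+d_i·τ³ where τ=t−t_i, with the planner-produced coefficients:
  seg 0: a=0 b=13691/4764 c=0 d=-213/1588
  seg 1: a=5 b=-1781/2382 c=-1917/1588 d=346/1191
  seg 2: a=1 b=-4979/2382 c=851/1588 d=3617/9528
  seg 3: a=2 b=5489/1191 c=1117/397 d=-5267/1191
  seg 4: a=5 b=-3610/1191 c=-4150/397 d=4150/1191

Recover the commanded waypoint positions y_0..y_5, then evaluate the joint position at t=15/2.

y_0 = S_0(0) = a_0 = 0
y_1 = S_1(0) = a_1 = 5
y_2 = S_2(0) = a_2 = 1
y_3 = S_3(0) = a_3 = 2
y_4 = S_4(0) = a_4 = 5
y_5 = S_4(1) = -5
t_q=15/2 is in segment 3 (τ=1/2); S_3(τ)=14149/3176

y_0=0 y_1=5 y_2=1 y_3=2 y_4=5 y_5=-5
S(15/2) = 14149/3176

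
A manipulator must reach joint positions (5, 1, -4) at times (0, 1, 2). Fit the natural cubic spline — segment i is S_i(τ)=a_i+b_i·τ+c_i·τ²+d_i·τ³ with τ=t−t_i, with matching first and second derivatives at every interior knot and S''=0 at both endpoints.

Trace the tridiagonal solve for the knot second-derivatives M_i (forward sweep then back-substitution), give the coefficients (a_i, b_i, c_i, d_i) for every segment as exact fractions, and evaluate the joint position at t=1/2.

  seg 0: a=5 b=-15/4 c=0 d=-1/4
  seg 1: a=1 b=-9/2 c=-3/4 d=1/4
S(1/2) = 99/32

Δ: Δ0=-4, Δ1=-5
row 1: diag=4, rhs=-6; c'=1/4, d'=-3/2
back: M1=-3/2
M: M0=0, M1=-3/2, M2=0
seg 0: a=5, c=M0/2=0, d=(M1−M0)/(6·1)=-1/4, b=Δ0−h0·(2M0+M1)/6=-15/4
seg 1: a=1, c=M1/2=-3/4, d=(M2−M1)/(6·1)=1/4, b=Δ1−h1·(2M1+M2)/6=-9/2
t_q=1/2 → seg 0, τ=1/2; S=5+-15/4·τ+0·τ²+-1/4·τ³=99/32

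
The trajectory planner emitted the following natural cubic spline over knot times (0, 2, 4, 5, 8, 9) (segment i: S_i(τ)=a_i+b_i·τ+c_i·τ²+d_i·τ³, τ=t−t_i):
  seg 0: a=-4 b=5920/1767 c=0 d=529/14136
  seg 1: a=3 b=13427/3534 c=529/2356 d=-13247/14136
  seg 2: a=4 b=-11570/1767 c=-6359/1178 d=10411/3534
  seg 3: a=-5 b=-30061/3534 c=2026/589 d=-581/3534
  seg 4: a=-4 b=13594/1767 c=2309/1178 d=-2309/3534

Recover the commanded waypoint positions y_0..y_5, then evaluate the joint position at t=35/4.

y_0 = S_0(0) = a_0 = -4
y_1 = S_1(0) = a_1 = 3
y_2 = S_2(0) = a_2 = 4
y_3 = S_3(0) = a_3 = -5
y_4 = S_4(0) = a_4 = -4
y_5 = S_4(1) = 5
t_q=35/4 is in segment 4 (τ=3/4); S_4(τ)=195783/75392

y_0=-4 y_1=3 y_2=4 y_3=-5 y_4=-4 y_5=5
S(35/4) = 195783/75392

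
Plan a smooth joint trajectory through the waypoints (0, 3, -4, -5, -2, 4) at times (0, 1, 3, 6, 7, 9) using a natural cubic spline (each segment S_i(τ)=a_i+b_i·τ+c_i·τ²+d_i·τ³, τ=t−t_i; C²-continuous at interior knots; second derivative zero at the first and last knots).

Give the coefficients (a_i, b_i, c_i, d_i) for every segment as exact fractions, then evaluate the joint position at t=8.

  seg 0: a=0 b=29417/6924 c=0 d=-8645/6924
  seg 1: a=3 b=1741/3462 c=-8645/2308 d=12077/13848
  seg 2: a=-4 b=-6949/1731 c=858/577 d=-50/577
  seg 3: a=-5 b=4445/1731 c=408/577 d=-476/1731
  seg 4: a=-2 b=5465/1731 c=-68/577 d=34/1731
S(8) = 611/577

Δ: Δ0=3, Δ1=-7/2, Δ2=-1/3, Δ3=3, Δ4=3
row 1: diag=6, rhs=-39; c'=1/3, d'=-13/2
row 2: denom=10−2·1/3=28/3; d'=(19−2·-13/2)/(28/3)=24/7
row 3: denom=8−3·9/28=197/28; d'=(20−3·24/7)/(197/28)=272/197
row 4: denom=6−1·28/197=1154/197; d'=(0−1·272/197)/(1154/197)=-136/577
back: M4=-136/577
back: M3=272/197−28/197·-136/577=816/577
back: M2=24/7−9/28·816/577=1716/577
back: M1=-13/2−1/3·1716/577=-8645/1154
M: M0=0, M1=-8645/1154, M2=1716/577, M3=816/577, M4=-136/577, M5=0
seg 0: a=0, c=M0/2=0, d=(M1−M0)/(6·1)=-8645/6924, b=Δ0−h0·(2M0+M1)/6=29417/6924
seg 1: a=3, c=M1/2=-8645/2308, d=(M2−M1)/(6·2)=12077/13848, b=Δ1−h1·(2M1+M2)/6=1741/3462
seg 2: a=-4, c=M2/2=858/577, d=(M3−M2)/(6·3)=-50/577, b=Δ2−h2·(2M2+M3)/6=-6949/1731
seg 3: a=-5, c=M3/2=408/577, d=(M4−M3)/(6·1)=-476/1731, b=Δ3−h3·(2M3+M4)/6=4445/1731
seg 4: a=-2, c=M4/2=-68/577, d=(M5−M4)/(6·2)=34/1731, b=Δ4−h4·(2M4+M5)/6=5465/1731
t_q=8 → seg 4, τ=1; S=-2+5465/1731·τ+-68/577·τ²+34/1731·τ³=611/577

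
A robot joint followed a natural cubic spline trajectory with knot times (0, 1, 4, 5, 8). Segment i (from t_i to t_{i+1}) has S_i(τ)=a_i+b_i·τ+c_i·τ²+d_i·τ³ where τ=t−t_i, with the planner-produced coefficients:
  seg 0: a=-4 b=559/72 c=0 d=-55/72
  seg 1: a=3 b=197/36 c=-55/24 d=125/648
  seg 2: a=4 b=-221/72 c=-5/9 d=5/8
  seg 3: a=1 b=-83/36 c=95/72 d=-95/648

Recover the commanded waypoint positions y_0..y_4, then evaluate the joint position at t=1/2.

y_0=-4 y_1=3 y_2=4 y_3=1 y_4=2
S(1/2) = -41/192

y_0 = S_0(0) = a_0 = -4
y_1 = S_1(0) = a_1 = 3
y_2 = S_2(0) = a_2 = 4
y_3 = S_3(0) = a_3 = 1
y_4 = S_3(3) = 2
t_q=1/2 is in segment 0 (τ=1/2); S_0(τ)=-41/192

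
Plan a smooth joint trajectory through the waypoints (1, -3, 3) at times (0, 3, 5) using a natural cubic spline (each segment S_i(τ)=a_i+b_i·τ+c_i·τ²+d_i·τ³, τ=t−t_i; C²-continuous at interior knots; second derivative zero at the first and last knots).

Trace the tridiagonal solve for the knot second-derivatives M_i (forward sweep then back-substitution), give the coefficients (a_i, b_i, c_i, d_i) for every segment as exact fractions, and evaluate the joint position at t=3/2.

Δ: Δ0=-4/3, Δ1=3
row 1: diag=10, rhs=26; c'=1/5, d'=13/5
back: M1=13/5
M: M0=0, M1=13/5, M2=0
seg 0: a=1, c=M0/2=0, d=(M1−M0)/(6·3)=13/90, b=Δ0−h0·(2M0+M1)/6=-79/30
seg 1: a=-3, c=M1/2=13/10, d=(M2−M1)/(6·2)=-13/60, b=Δ1−h1·(2M1+M2)/6=19/15
t_q=3/2 → seg 0, τ=3/2; S=1+-79/30·τ+0·τ²+13/90·τ³=-197/80

  seg 0: a=1 b=-79/30 c=0 d=13/90
  seg 1: a=-3 b=19/15 c=13/10 d=-13/60
S(3/2) = -197/80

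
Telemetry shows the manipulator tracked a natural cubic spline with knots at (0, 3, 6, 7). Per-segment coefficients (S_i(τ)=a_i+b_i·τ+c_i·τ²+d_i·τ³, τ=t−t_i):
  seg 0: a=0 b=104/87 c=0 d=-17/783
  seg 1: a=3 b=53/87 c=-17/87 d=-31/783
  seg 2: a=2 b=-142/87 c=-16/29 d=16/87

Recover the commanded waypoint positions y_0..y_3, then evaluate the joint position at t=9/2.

y_0 = S_0(0) = a_0 = 0
y_1 = S_1(0) = a_1 = 3
y_2 = S_2(0) = a_2 = 2
y_3 = S_2(1) = 0
t_q=9/2 is in segment 1 (τ=3/2); S_1(τ)=775/232

y_0=0 y_1=3 y_2=2 y_3=0
S(9/2) = 775/232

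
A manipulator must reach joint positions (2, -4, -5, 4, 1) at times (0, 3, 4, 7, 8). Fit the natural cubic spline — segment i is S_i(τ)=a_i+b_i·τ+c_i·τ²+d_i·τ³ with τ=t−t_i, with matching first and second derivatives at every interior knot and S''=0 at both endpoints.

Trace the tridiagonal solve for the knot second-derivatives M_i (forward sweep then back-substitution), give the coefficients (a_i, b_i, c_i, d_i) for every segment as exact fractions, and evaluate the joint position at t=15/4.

Δ: Δ0=-2, Δ1=-1, Δ2=3, Δ3=-3
row 1: diag=8, rhs=6; c'=1/8, d'=3/4
row 2: denom=8−1·1/8=63/8; d'=(24−1·3/4)/(63/8)=62/21
row 3: denom=8−3·8/21=48/7; d'=(-36−3·62/21)/(48/7)=-157/24
back: M3=-157/24
back: M2=62/21−8/21·-157/24=49/9
back: M1=3/4−1/8·49/9=5/72
M: M0=0, M1=5/72, M2=49/9, M3=-157/24, M4=0
seg 0: a=2, c=M0/2=0, d=(M1−M0)/(6·3)=5/1296, b=Δ0−h0·(2M0+M1)/6=-293/144
seg 1: a=-4, c=M1/2=5/144, d=(M2−M1)/(6·1)=43/48, b=Δ1−h1·(2M1+M2)/6=-139/72
seg 2: a=-5, c=M2/2=49/18, d=(M3−M2)/(6·3)=-863/1296, b=Δ2−h2·(2M2+M3)/6=119/144
seg 3: a=4, c=M3/2=-157/48, d=(M4−M3)/(6·1)=157/144, b=Δ3−h3·(2M3+M4)/6=-59/72
t_q=15/4 → seg 1, τ=3/4; S=-4+-139/72·τ+5/144·τ²+43/48·τ³=-15515/3072

  seg 0: a=2 b=-293/144 c=0 d=5/1296
  seg 1: a=-4 b=-139/72 c=5/144 d=43/48
  seg 2: a=-5 b=119/144 c=49/18 d=-863/1296
  seg 3: a=4 b=-59/72 c=-157/48 d=157/144
S(15/4) = -15515/3072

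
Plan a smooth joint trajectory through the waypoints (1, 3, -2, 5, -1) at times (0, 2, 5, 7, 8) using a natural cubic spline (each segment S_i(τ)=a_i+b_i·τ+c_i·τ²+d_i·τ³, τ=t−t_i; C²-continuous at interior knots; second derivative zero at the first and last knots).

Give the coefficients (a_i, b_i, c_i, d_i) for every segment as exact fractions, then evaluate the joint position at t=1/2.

  seg 0: a=1 b=1657/759 c=0 d=-449/1518
  seg 1: a=3 b=-1037/759 c=-449/253 d=1271/2277
  seg 2: a=-2 b=2320/759 c=822/253 d=-9191/6072
  seg 3: a=5 b=-3205/1518 c=-5903/1012 d=5903/3036
S(1/2) = 8317/4048

Δ: Δ0=1, Δ1=-5/3, Δ2=7/2, Δ3=-6
row 1: diag=10, rhs=-16; c'=3/10, d'=-8/5
row 2: denom=10−3·3/10=91/10; d'=(31−3·-8/5)/(91/10)=358/91
row 3: denom=6−2·20/91=506/91; d'=(-57−2·358/91)/(506/91)=-5903/506
back: M3=-5903/506
back: M2=358/91−20/91·-5903/506=1644/253
back: M1=-8/5−3/10·1644/253=-898/253
M: M0=0, M1=-898/253, M2=1644/253, M3=-5903/506, M4=0
seg 0: a=1, c=M0/2=0, d=(M1−M0)/(6·2)=-449/1518, b=Δ0−h0·(2M0+M1)/6=1657/759
seg 1: a=3, c=M1/2=-449/253, d=(M2−M1)/(6·3)=1271/2277, b=Δ1−h1·(2M1+M2)/6=-1037/759
seg 2: a=-2, c=M2/2=822/253, d=(M3−M2)/(6·2)=-9191/6072, b=Δ2−h2·(2M2+M3)/6=2320/759
seg 3: a=5, c=M3/2=-5903/1012, d=(M4−M3)/(6·1)=5903/3036, b=Δ3−h3·(2M3+M4)/6=-3205/1518
t_q=1/2 → seg 0, τ=1/2; S=1+1657/759·τ+0·τ²+-449/1518·τ³=8317/4048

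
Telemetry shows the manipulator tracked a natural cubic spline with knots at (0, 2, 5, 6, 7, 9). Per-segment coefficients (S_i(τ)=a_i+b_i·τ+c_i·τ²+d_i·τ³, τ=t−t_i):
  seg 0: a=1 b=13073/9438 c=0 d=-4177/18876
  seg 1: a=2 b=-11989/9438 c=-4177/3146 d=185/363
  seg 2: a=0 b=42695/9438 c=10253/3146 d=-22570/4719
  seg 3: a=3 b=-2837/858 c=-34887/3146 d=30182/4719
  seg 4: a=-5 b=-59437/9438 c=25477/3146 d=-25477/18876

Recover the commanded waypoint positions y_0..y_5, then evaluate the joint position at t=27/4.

y_0=1 y_1=2 y_2=0 y_3=3 y_4=-5 y_5=4
S(27/4) = -9499/3146

y_0 = S_0(0) = a_0 = 1
y_1 = S_1(0) = a_1 = 2
y_2 = S_2(0) = a_2 = 0
y_3 = S_3(0) = a_3 = 3
y_4 = S_4(0) = a_4 = -5
y_5 = S_4(2) = 4
t_q=27/4 is in segment 3 (τ=3/4); S_3(τ)=-9499/3146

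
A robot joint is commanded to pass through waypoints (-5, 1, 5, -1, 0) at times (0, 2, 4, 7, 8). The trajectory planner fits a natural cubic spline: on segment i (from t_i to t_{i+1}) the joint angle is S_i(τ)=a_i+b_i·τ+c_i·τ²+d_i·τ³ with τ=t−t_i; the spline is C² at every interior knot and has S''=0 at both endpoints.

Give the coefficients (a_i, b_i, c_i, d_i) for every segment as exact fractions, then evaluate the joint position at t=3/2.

Δ: Δ0=3, Δ1=2, Δ2=-2, Δ3=1
row 1: diag=8, rhs=-6; c'=1/4, d'=-3/4
row 2: denom=10−2·1/4=19/2; d'=(-24−2·-3/4)/(19/2)=-45/19
row 3: denom=8−3·6/19=134/19; d'=(18−3·-45/19)/(134/19)=477/134
back: M3=477/134
back: M2=-45/19−6/19·477/134=-234/67
back: M1=-3/4−1/4·-234/67=33/268
M: M0=0, M1=33/268, M2=-234/67, M3=477/134, M4=0
seg 0: a=-5, c=M0/2=0, d=(M1−M0)/(6·2)=11/1072, b=Δ0−h0·(2M0+M1)/6=793/268
seg 1: a=1, c=M1/2=33/536, d=(M2−M1)/(6·2)=-323/1072, b=Δ1−h1·(2M1+M2)/6=413/134
seg 2: a=5, c=M2/2=-117/67, d=(M3−M2)/(6·3)=105/268, b=Δ2−h2·(2M2+M3)/6=-77/268
seg 3: a=-1, c=M3/2=477/268, d=(M4−M3)/(6·1)=-159/268, b=Δ3−h3·(2M3+M4)/6=-25/134
t_q=3/2 → seg 0, τ=3/2; S=-5+793/268·τ+0·τ²+11/1072·τ³=-4519/8576

  seg 0: a=-5 b=793/268 c=0 d=11/1072
  seg 1: a=1 b=413/134 c=33/536 d=-323/1072
  seg 2: a=5 b=-77/268 c=-117/67 d=105/268
  seg 3: a=-1 b=-25/134 c=477/268 d=-159/268
S(3/2) = -4519/8576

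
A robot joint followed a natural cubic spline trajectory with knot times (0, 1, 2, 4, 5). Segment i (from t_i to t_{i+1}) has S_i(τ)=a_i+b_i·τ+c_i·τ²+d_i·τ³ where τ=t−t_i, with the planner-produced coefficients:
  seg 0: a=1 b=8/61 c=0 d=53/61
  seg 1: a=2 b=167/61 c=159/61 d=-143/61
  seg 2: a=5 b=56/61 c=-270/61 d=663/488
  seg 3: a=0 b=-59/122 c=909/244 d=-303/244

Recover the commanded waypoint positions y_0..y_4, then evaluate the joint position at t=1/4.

y_0 = S_0(0) = a_0 = 1
y_1 = S_1(0) = a_1 = 2
y_2 = S_2(0) = a_2 = 5
y_3 = S_3(0) = a_3 = 0
y_4 = S_3(1) = 2
t_q=1/4 is in segment 0 (τ=1/4); S_0(τ)=4085/3904

y_0=1 y_1=2 y_2=5 y_3=0 y_4=2
S(1/4) = 4085/3904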